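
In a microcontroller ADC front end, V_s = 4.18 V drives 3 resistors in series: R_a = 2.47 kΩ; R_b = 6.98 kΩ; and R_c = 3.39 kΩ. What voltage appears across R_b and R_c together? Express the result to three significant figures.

V ≈ 3.38 V

ΣR = 2.47 + 6.98 + 3.39 = 12.84 kΩ.
R_{R_b..R_c} = 6.98 + 3.39 = 10.37 kΩ.
V = V_s · R/ΣR = 4.18 × 0.8076 = 3.376 V.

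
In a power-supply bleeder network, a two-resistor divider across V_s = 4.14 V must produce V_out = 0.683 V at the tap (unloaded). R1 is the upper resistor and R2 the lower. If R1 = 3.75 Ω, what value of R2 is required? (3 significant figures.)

R2 ≈ 0.741 Ω

Required fraction k = V_out/V_s = 0.1650.
So R2 = R1 · V_out/(V_s − V_out) = 3.75 × 0.683/(4.14 − 0.683) = 3.75 × 0.1976 = 0.7409 Ω.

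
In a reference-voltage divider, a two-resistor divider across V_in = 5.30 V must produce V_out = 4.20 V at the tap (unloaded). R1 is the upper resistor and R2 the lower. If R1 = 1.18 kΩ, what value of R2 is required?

V_out/V_in = R2/(R1+R2) = 0.7925.
Rearranging, R2 = R1·k/(1−k) = 1.18 × 3.818 = 4.505 kΩ.

R2 ≈ 4.51 kΩ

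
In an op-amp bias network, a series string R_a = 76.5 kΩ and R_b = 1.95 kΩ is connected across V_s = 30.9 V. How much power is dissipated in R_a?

P ≈ 11.9 mW

ΣR = 78.45 kΩ → I = 30.9/78.45 = 0.3939 mA.
P = I²R = 0.1551 × 76.5 = 11.87 mW.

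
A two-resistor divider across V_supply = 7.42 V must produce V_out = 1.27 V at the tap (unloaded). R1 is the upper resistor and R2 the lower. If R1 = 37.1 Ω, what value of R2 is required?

R2 ≈ 7.66 Ω

The divider ratio is R2/(R1+R2) = 1.27/7.42 = 0.1712.
R2 = R1 · 0.1712/(1 − 0.1712) = 7.661 Ω.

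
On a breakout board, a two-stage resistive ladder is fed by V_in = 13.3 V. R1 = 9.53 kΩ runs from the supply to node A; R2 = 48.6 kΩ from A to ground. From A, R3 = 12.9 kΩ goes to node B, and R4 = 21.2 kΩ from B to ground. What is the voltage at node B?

V_B ≈ 5.60 V

The second stage (R3 + R4 = 34.10 kΩ) loads node A in parallel with R2.
R2 ‖ (R3+R4) = 20.04 kΩ.
First divider: V_A = V_in · 20.04/(9.53 + 20.04) = 9.014 V.
V_B = V_A × 0.6217 = 5.604 V.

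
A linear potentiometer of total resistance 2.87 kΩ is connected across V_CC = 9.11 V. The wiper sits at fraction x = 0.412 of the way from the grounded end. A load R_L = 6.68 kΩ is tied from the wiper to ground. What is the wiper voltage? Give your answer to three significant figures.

Split the track: R_lower = x·R_p = 1.182 kΩ, R_upper = (1−x)·R_p = 1.688 kΩ.
(x·R_p) ‖ R_L = 1.005 kΩ.
Then V_out = V_CC · 1.005/(1.688 + 1.005) = 3.399 V.
(Unloaded: V_out = x·V_CC = 3.75 V.)

V_out ≈ 3.40 V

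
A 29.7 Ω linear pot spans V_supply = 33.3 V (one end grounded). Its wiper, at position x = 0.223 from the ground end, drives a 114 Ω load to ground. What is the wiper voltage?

V_out ≈ 7.11 V

Lower segment x·R_p = 6.623 Ω; upper segment (1−x)·R_p = 23.08 Ω.
(x·R_p) ‖ R_L = 6.259 Ω.
Loaded-divider output: V_out = 33.3 × 0.2134 = 7.105 V.
(Unloaded: V_out = x·V_supply = 7.43 V.)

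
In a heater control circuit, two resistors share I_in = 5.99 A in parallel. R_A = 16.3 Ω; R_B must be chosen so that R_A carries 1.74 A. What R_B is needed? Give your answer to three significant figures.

In a two-way split, I_A/I_in = R_B/(R_A + R_B).
1.74/5.99 = R_B/(R_A + R_B) → R_B = R_A · (0.2905)/(1 − 0.2905) = 16.3 × 0.4094 = 6.673 Ω.

R_B ≈ 6.67 Ω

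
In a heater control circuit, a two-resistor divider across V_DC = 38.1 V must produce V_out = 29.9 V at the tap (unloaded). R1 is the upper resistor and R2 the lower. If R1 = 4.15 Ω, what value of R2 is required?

R2 ≈ 15.1 Ω

Required fraction k = V_out/V_DC = 0.7848.
Rearranging, R2 = R1·k/(1−k) = 4.15 × 3.646 = 15.13 Ω.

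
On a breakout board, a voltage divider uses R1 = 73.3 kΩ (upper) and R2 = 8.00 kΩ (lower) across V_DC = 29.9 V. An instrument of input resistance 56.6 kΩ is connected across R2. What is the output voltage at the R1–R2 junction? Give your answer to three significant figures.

First combine the lower leg with the load: R2 ‖ R_L = 7.009 kΩ.
Voltage divider with the loaded lower leg: V_out = 29.9 × 7.009/(73.3 + 7.009) = 29.9 × 0.08728 = 2.610 V.
(Unloaded it would be 2.94 V; the load pulls it down.)

V_out ≈ 2.61 V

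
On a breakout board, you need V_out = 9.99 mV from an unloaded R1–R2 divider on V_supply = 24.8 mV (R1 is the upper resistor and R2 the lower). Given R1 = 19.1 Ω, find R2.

R2 ≈ 12.9 Ω

The divider ratio is R2/(R1+R2) = 9.99/24.8 = 0.4028.
Rearranging, R2 = R1·k/(1−k) = 19.1 × 0.6745 = 12.88 Ω.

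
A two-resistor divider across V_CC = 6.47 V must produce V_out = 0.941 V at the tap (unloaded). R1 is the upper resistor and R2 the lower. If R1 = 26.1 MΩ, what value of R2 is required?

R2 ≈ 4.44 MΩ

The divider ratio is R2/(R1+R2) = 0.941/6.47 = 0.1454.
So R2 = R1 · V_out/(V_CC − V_out) = 26.1 × 0.941/(6.47 − 0.941) = 26.1 × 0.1702 = 4.442 MΩ.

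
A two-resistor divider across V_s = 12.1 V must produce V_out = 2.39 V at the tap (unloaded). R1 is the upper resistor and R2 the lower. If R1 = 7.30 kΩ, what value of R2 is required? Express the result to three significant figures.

The divider ratio is R2/(R1+R2) = 2.39/12.1 = 0.1975.
So R2 = R1 · V_out/(V_s − V_out) = 7.30 × 2.39/(12.1 − 2.39) = 7.30 × 0.2461 = 1.797 kΩ.

R2 ≈ 1.80 kΩ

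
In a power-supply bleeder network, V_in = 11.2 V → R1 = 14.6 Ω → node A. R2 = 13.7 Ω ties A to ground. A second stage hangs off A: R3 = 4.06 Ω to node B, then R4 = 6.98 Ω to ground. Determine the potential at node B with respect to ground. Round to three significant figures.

V_B ≈ 2.09 V

Looking into the second stage from A: R3 + R4 = 11.04 Ω appears in parallel with R2.
R2 ‖ (R3+R4) = 6.114 Ω.
V_A = 11.2 × 6.114/(14.6 + 6.114) = 3.306 V.
V_B = V_A × 0.6322 = 2.090 V.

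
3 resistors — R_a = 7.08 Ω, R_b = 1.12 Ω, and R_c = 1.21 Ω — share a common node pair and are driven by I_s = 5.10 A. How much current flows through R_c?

ΣG = 1/7.08 + 1/1.12 + 1/1.21 = 1.861.
R_c takes the fraction G_k/ΣG = 0.8264/1.861 = 0.4442, so I = 5.10 × 0.4442 = 2.265 A.

I ≈ 2.27 A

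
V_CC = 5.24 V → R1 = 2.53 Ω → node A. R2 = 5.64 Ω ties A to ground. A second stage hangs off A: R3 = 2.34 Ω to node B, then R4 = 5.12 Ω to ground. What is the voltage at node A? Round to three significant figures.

The second stage (R3 + R4 = 7.460 Ω) loads node A in parallel with R2.
R2 ‖ (R3+R4) = 3.212 Ω.
First divider: V_A = V_CC · 3.212/(2.53 + 3.212) = 2.931 V.

V_A ≈ 2.93 V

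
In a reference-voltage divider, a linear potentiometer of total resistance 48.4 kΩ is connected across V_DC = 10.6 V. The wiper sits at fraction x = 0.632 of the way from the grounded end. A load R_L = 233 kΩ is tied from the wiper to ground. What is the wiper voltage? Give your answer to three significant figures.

V_out ≈ 6.39 V

The pot divides into 17.81 kΩ above the wiper and 30.59 kΩ below.
Lower segment in parallel with the load: 30.59 ‖ 233 = 27.04 kΩ.
Then V_out = V_DC · 27.04/(17.81 + 27.04) = 6.390 V.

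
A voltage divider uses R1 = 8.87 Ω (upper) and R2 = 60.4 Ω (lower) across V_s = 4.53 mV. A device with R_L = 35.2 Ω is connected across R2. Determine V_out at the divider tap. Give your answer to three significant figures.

The load sits in parallel with R2, giving an effective lower resistance R2' = R2·R_L/(R2+R_L) = 22.24 Ω.
Then V_out = V_s · R2'/(R1 + R2') = 4.53 × 22.24/31.11 = 3.238 mV.
(Unloaded it would be 3.95 mV; the load pulls it down.)

V_out ≈ 3.24 mV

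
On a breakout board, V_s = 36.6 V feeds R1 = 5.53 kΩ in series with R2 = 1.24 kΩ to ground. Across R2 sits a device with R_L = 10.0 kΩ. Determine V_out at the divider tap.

V_out ≈ 6.09 V

R2 ‖ R_L = (1.24 × 10.0)/(1.24 + 10.0) = 1.103 kΩ.
Then V_out = V_s · R2'/(R1 + R2') = 36.6 × 1.103/6.633 = 6.087 V.
(Unloaded it would be 6.70 V; the load pulls it down.)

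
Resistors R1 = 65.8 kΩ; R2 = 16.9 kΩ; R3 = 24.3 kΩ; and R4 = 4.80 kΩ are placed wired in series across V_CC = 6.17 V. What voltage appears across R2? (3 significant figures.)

V ≈ 0.933 V

ΣR = 65.8 + 16.9 + 24.3 + 4.80 = 111.8 kΩ.
V = V_CC · R/ΣR = 6.17 × 0.1512 = 0.9327 V.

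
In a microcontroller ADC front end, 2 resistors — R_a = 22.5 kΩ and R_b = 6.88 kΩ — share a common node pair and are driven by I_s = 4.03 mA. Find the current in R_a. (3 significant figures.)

Two-branch current divider: I_k = I_s · R_other/(R_1 + R_2).
I(R_a) = 4.03 × 6.88/(22.5 + 6.88) = 4.03 × 0.2342 = 0.9437 mA.

I ≈ 0.944 mA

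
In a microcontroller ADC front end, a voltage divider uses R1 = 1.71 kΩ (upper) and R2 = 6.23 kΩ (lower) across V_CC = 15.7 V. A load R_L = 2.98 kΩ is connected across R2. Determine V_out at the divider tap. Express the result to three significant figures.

V_out ≈ 8.49 V

R2 ‖ R_L = (6.23 × 2.98)/(6.23 + 2.98) = 2.016 kΩ.
Voltage divider with the loaded lower leg: V_out = 15.7 × 2.016/(1.71 + 2.016) = 15.7 × 0.5410 = 8.494 V.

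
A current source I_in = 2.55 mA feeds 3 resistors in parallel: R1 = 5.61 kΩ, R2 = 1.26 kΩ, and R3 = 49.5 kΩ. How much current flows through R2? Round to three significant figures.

Total conductance ΣG = 1/5.61 + 1/1.26 + 1/49.5 = 0.9921 (units of 1/kΩ).
Current divider: I(R2) = I_in · G_k/ΣG = 2.55 × (0.7937/0.9921) = 2.55 × 0.8000 = 2.040 mA.

I ≈ 2.04 mA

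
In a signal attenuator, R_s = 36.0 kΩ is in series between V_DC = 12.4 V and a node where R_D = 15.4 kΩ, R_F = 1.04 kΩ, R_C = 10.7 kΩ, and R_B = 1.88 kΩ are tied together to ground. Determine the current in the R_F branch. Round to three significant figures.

I ≈ 0.197 mA

Parallel bank: R_p = 1/(1/15.4 + 1/1.04 + 1/10.7 + 1/1.88) = 0.6054 kΩ.
V_A by voltage divider: V_A = 12.4 × 0.6054/(36.0 + 0.6054) = 0.2051 V.
I(R_F) = V_A / R_F = 0.2051/1.04 = 0.1972 mA.
(Check via current divider: I_total = 0.3387 mA; share G_k/ΣG = 0.5821 → same result.)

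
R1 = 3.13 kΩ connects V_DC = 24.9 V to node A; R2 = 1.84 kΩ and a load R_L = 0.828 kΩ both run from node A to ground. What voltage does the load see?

V_out ≈ 3.84 V

The load sits in parallel with R2, giving an effective lower resistance R2' = R2·R_L/(R2+R_L) = 0.5710 kΩ.
Now apply the divider: V_out = 24.9 × 0.1543 = 3.842 V.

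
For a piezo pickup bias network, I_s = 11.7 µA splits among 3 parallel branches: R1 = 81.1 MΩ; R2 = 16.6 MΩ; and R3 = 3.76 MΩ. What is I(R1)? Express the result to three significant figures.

I ≈ 0.426 µA

Conductances: ΣG = 1/81.1 + 1/16.6 + 1/3.76 = 0.3385 (1/MΩ).
Current divider: I(R1) = I_s · G_k/ΣG = 11.7 × (0.01233/0.3385) = 11.7 × 0.03642 = 0.4262 µA.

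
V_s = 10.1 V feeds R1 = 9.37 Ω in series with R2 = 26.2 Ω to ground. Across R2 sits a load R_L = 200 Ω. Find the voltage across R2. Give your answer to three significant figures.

First combine the lower leg with the load: R2 ‖ R_L = 23.17 Ω.
Then V_out = V_s · R2'/(R1 + R2') = 10.1 × 23.17/32.54 = 7.191 V.
(Unloaded it would be 7.44 V; the load pulls it down.)

V_out ≈ 7.19 V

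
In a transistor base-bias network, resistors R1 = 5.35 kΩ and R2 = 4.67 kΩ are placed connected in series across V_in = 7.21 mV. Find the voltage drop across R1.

ΣR = 5.35 + 4.67 = 10.02 kΩ.
Voltage divider: V = V_in · (5.350 / 10.02) = 7.21 × 0.5339 = 3.850 mV.

V ≈ 3.85 mV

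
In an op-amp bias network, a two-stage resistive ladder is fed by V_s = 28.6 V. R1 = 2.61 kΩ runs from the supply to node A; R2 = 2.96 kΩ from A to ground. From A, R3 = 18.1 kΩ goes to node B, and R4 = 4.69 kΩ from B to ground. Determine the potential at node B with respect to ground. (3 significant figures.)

Looking into the second stage from A: R3 + R4 = 22.79 kΩ appears in parallel with R2.
Effective lower resistance at A: R2 ‖ 22.79 = 2.620 kΩ.
V_A = 28.6 × 2.620/(2.61 + 2.620) = 14.33 V.
Then the unloaded second divider: V_B = V_A × R4/(R3+R4) = 14.33 × 0.2058 = 2.948 V.

V_B ≈ 2.95 V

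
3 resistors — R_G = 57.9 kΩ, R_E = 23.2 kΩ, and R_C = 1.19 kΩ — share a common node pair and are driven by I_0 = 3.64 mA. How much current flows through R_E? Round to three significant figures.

I ≈ 0.174 mA

ΣG = 1/57.9 + 1/23.2 + 1/1.19 = 0.9007.
By the current-divider rule, I = I_0 · G_k/ΣG = 3.64 × 0.04785 = 0.1742 mA.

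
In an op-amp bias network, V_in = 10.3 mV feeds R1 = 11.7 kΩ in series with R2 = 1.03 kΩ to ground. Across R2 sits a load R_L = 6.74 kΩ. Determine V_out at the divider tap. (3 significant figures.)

First combine the lower leg with the load: R2 ‖ R_L = 0.8935 kΩ.
Then V_out = V_in · R2'/(R1 + R2') = 10.3 × 0.8935/12.59 = 0.7307 mV.
(Unloaded it would be 0.833 mV; the load pulls it down.)

V_out ≈ 0.731 mV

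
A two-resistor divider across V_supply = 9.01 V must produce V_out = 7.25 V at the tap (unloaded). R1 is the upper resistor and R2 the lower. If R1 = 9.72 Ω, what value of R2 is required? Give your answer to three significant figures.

R2 ≈ 40.0 Ω

Required fraction k = V_out/V_supply = 0.8047.
So R2 = R1 · V_out/(V_supply − V_out) = 9.72 × 7.25/(9.01 − 7.25) = 9.72 × 4.119 = 40.04 Ω.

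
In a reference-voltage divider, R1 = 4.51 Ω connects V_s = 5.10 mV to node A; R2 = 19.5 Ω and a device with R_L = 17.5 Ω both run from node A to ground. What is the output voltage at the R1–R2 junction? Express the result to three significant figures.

First combine the lower leg with the load: R2 ‖ R_L = 9.223 Ω.
Now apply the divider: V_out = 5.10 × 0.6716 = 3.425 mV.
(Unloaded it would be 4.14 mV; the load pulls it down.)

V_out ≈ 3.43 mV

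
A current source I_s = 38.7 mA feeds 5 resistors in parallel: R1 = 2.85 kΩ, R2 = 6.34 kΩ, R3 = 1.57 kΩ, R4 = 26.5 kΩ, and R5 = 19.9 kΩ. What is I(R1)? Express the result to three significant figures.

I ≈ 11.0 mA

ΣG = 1/2.85 + 1/6.34 + 1/1.57 + 1/26.5 + 1/19.9 = 1.234.
Current divider: I(R1) = I_s · G_k/ΣG = 38.7 × (0.3509/1.234) = 38.7 × 0.2844 = 11.01 mA.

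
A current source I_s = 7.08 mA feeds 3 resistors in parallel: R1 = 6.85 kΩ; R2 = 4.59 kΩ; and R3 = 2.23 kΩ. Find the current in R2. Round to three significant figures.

Total conductance ΣG = 1/6.85 + 1/4.59 + 1/2.23 = 0.8123 (units of 1/kΩ).
By the current-divider rule, I = I_s · G_k/ΣG = 7.08 × 0.2682 = 1.899 mA.

I ≈ 1.90 mA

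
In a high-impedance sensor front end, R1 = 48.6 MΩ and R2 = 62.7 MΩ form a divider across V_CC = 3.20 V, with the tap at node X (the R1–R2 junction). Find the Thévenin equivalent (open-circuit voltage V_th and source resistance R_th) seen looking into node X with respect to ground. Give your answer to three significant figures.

V_th ≈ 1.80 V, R_th ≈ 27.4 MΩ

Open-circuit (no load on X): V_th = V_CC · R2/(R1 + R2) = 3.20 × 62.7/(48.60 + 62.7) = 1.803 V.
Zeroing V_CC shorts the top of R1 to ground, so R_th = R1 ‖ R2 = 27.38 MΩ.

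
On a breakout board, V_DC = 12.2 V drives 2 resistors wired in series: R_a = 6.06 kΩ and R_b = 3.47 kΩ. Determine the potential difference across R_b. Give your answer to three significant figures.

V ≈ 4.44 V

Total series resistance ΣR = 6.06 + 3.47 = 9.530 kΩ.
Voltage divider: V = V_DC · (3.470 / 9.530) = 12.2 × 0.3641 = 4.442 V.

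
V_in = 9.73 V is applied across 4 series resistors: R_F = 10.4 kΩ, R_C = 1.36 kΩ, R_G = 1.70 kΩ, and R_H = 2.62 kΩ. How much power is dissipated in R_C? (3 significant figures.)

The common current is I = 9.73/16.08 = 0.6051 mA.
P(R_C) = I²·R_C = (0.6051)² × 1.36 = 0.4980 mW.

P ≈ 0.498 mW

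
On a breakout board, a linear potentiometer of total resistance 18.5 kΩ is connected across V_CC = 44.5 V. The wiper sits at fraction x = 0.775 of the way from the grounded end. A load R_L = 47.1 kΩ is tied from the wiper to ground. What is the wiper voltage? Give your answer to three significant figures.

V_out ≈ 32.3 V

The pot divides into 4.162 kΩ above the wiper and 14.34 kΩ below.
Lower segment in parallel with the load: 14.34 ‖ 47.1 = 10.99 kΩ.
Then V_out = V_CC · 10.99/(4.162 + 10.99) = 32.28 V.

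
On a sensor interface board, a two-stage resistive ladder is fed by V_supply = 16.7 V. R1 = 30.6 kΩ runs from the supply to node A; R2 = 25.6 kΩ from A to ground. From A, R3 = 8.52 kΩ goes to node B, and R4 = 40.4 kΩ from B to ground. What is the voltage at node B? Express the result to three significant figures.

V_B ≈ 4.89 V

Looking into the second stage from A: R3 + R4 = 48.92 kΩ appears in parallel with R2.
R2 ‖ (R3+R4) = 16.81 kΩ.
So V_A = 16.7 × 0.3545 = 5.920 V.
Then the unloaded second divider: V_B = V_A × R4/(R3+R4) = 5.920 × 0.8258 = 4.889 V.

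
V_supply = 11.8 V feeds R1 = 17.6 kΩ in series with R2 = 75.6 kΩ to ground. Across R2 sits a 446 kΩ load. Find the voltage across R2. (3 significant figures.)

V_out ≈ 9.27 V

First combine the lower leg with the load: R2 ‖ R_L = 64.64 kΩ.
Now apply the divider: V_out = 11.8 × 0.7860 = 9.275 V.
(Unloaded it would be 9.57 V; the load pulls it down.)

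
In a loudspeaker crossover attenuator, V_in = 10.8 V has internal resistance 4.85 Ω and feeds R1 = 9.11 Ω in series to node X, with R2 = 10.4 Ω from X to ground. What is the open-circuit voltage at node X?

R1' = 4.85 + 9.11 = 13.96 Ω (source resistance + R1).
Open-circuit (no load on X): V_th = V_in · R2/(R1' + R2) = 10.8 × 10.4/(13.96 + 10.4) = 4.611 V.

V_th ≈ 4.61 V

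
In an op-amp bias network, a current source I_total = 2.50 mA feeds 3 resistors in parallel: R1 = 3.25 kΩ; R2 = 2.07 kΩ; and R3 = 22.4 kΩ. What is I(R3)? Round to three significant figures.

ΣG = 1/3.25 + 1/2.07 + 1/22.4 = 0.8354.
By the current-divider rule, I = I_total · G_k/ΣG = 2.50 × 0.05344 = 0.1336 mA.

I ≈ 0.134 mA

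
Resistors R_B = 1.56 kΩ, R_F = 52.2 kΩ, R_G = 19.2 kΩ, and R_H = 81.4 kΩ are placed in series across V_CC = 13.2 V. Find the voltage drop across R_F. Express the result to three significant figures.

V ≈ 4.46 V

ΣR = 1.56 + 52.2 + 19.2 + 81.4 = 154.4 kΩ.
Voltage divider: V = V_CC · (52.20 / 154.4) = 13.2 × 0.3382 = 4.464 V.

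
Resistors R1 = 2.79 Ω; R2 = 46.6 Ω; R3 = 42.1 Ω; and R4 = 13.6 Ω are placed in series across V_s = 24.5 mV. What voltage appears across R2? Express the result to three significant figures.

Total series resistance ΣR = 2.79 + 46.6 + 42.1 + 13.6 = 105.1 Ω.
By the voltage-divider rule, V = 24.5 × 46.60/105.1 = 10.86 mV.

V ≈ 10.9 mV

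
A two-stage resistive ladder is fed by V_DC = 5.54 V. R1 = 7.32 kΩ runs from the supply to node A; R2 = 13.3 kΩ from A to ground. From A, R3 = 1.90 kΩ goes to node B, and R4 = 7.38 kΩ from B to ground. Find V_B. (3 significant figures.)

V_B ≈ 1.88 V

Looking into the second stage from A: R3 + R4 = 9.280 kΩ appears in parallel with R2.
R2 ‖ (R3+R4) = 5.466 kΩ.
So V_A = 5.54 × 0.4275 = 2.368 V.
V_B = V_A × 0.7953 = 1.883 V.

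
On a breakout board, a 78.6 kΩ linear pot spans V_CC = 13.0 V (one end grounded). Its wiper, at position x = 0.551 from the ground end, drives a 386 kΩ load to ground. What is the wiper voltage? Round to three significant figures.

Lower segment x·R_p = 43.31 kΩ; upper segment (1−x)·R_p = 35.29 kΩ.
R_L loads the lower segment: effective lower R = 38.94 kΩ.
Loaded-divider output: V_out = 13.0 × 0.5246 = 6.819 V.
(Unloaded: V_out = x·V_CC = 7.16 V.)

V_out ≈ 6.82 V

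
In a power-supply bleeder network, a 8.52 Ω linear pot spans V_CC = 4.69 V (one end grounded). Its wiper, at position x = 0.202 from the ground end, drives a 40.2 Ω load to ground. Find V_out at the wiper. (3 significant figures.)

V_out ≈ 0.916 V

The pot divides into 6.799 Ω above the wiper and 1.721 Ω below.
Lower segment in parallel with the load: 1.721 ‖ 40.2 = 1.650 Ω.
Loaded-divider output: V_out = 4.69 × 0.1953 = 0.9161 V.
(Unloaded: V_out = x·V_CC = 0.947 V.)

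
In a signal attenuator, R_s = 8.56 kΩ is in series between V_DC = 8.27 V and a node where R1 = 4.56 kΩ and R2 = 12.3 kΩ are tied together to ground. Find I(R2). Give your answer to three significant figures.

I ≈ 0.188 mA

Equivalent of the parallel group: R_p = 3.327 kΩ.
Node voltage V_A = V_DC · R_p/(R_s + R_p) = 8.27 × 0.2799 = 2.314 V.
I(R2) = V_A / R2 = 2.314/12.3 = 0.1882 mA.
(Check via current divider: I_total = 0.6957 mA; share G_k/ΣG = 0.2705 → same result.)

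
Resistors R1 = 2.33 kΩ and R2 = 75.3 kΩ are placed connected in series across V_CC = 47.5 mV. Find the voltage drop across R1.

Series total: ΣR = 2.33 + 75.3 = 77.63 kΩ.
By the voltage-divider rule, V = 47.5 × 2.330/77.63 = 1.426 mV.

V ≈ 1.43 mV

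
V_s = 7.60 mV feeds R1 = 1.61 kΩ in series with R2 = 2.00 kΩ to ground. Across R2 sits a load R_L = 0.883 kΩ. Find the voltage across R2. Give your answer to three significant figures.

R2 ‖ R_L = (2.00 × 0.883)/(2.00 + 0.883) = 0.6126 kΩ.
Voltage divider with the loaded lower leg: V_out = 7.60 × 0.6126/(1.61 + 0.6126) = 7.60 × 0.2756 = 2.095 mV.

V_out ≈ 2.09 mV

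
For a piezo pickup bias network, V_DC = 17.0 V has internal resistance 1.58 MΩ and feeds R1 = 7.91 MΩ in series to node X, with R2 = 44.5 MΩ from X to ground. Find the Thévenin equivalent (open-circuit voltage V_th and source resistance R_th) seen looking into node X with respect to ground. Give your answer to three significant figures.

V_th ≈ 14.0 V, R_th ≈ 7.82 MΩ

R1' = 1.58 + 7.91 = 9.490 MΩ (source resistance + R1).
V_th is the unloaded tap voltage: V_DC · R2/(R1'+R2) = 17.0 × 0.8242 = 14.01 V.
Zeroing V_DC shorts the top of R1' to ground, so R_th = R1' ‖ R2 = 7.822 MΩ.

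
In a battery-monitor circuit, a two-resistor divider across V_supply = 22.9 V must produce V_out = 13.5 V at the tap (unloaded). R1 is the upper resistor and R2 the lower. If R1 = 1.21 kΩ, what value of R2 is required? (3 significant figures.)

Required fraction k = V_out/V_supply = 0.5895.
So R2 = R1 · V_out/(V_supply − V_out) = 1.21 × 13.5/(22.9 − 13.5) = 1.21 × 1.436 = 1.738 kΩ.

R2 ≈ 1.74 kΩ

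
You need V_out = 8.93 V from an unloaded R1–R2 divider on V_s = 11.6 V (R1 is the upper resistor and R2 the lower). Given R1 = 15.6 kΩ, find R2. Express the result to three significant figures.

The divider ratio is R2/(R1+R2) = 8.93/11.6 = 0.7698.
R2 = R1 · 0.7698/(1 − 0.7698) = 52.18 kΩ.

R2 ≈ 52.2 kΩ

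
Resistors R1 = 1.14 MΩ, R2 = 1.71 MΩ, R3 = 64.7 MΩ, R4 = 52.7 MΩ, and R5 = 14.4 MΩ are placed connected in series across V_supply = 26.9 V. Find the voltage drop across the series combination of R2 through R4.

Series total: ΣR = 1.14 + 1.71 + 64.7 + 52.7 + 14.4 = 134.7 MΩ.
R_{R2..R4} = 1.71 + 64.7 + 52.7 = 119.1 MΩ.
Voltage divider: V = V_supply · (119.1 / 134.7) = 26.9 × 0.8846 = 23.80 V.

V ≈ 23.8 V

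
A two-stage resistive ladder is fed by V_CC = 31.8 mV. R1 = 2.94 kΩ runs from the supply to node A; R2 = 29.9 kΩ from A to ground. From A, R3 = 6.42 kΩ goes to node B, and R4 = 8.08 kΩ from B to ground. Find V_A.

V_A ≈ 24.4 mV

The second stage (R3 + R4 = 14.50 kΩ) loads node A in parallel with R2.
Effective lower resistance at A: R2 ‖ 14.50 = 9.765 kΩ.
V_A = 31.8 × 9.765/(2.94 + 9.765) = 24.44 mV.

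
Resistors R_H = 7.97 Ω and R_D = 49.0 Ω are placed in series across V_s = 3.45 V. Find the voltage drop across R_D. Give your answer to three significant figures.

V ≈ 2.97 V

ΣR = 7.97 + 49.0 = 56.97 Ω.
Voltage divider: V = V_s · (49.00 / 56.97) = 3.45 × 0.8601 = 2.967 V.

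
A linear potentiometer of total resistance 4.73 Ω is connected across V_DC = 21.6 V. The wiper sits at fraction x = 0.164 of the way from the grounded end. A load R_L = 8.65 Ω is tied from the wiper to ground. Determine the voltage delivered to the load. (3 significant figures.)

Lower segment x·R_p = 0.7757 Ω; upper segment (1−x)·R_p = 3.954 Ω.
R_L loads the lower segment: effective lower R = 0.7119 Ω.
Then V_out = V_DC · 0.7119/(3.954 + 0.7119) = 3.295 V.

V_out ≈ 3.30 V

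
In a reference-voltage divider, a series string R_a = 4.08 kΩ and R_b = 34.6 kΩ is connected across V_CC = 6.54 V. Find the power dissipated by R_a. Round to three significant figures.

Series current I = V_CC/ΣR = 6.54/38.68 = 0.1691 mA.
P(R_a) = I²·R_a = (0.1691)² × 4.08 = 0.1166 mW.

P ≈ 0.117 mW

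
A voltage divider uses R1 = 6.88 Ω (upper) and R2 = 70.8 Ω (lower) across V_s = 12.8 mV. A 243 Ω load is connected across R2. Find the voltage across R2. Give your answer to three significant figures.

V_out ≈ 11.4 mV

First combine the lower leg with the load: R2 ‖ R_L = 54.83 Ω.
Now apply the divider: V_out = 12.8 × 0.8885 = 11.37 mV.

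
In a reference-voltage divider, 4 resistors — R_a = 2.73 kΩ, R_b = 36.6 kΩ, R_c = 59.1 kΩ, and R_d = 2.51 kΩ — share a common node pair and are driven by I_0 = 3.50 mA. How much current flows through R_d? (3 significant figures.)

I ≈ 1.72 mA

Total conductance ΣG = 1/2.73 + 1/36.6 + 1/59.1 + 1/2.51 = 0.8089 (units of 1/kΩ).
By the current-divider rule, I = I_0 · G_k/ΣG = 3.50 × 0.4925 = 1.724 mA.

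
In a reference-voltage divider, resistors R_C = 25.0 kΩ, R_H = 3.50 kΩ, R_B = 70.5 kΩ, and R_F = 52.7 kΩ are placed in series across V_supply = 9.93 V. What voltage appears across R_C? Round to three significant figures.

Total series resistance ΣR = 25.0 + 3.50 + 70.5 + 52.7 = 151.7 kΩ.
V = V_supply · R/ΣR = 9.93 × 0.1648 = 1.636 V.

V ≈ 1.64 V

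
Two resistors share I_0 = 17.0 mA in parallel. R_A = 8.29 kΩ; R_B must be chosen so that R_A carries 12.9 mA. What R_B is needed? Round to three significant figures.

R_B ≈ 26.1 kΩ

Two-branch current divider: I_A = I_0 · R_B/(R_A + R_B).
12.9/17.0 = R_B/(R_A + R_B) → R_B = R_A · (0.7588)/(1 − 0.7588) = 8.29 × 3.146 = 26.08 kΩ.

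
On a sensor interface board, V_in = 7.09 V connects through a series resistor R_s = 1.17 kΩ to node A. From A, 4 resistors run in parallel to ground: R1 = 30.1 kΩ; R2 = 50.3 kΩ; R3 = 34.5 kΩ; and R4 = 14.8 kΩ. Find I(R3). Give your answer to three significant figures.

Parallel bank: R_p = 1/(1/30.1 + 1/50.3 + 1/34.5 + 1/14.8) = 6.682 kΩ.
V_A by voltage divider: V_A = 7.09 × 6.682/(1.17 + 6.682) = 6.034 V.
Branch current I = V_A/R3 = 6.034/34.5 = 0.1749 mA.
(Check via current divider: I_total = 0.9030 mA; share G_k/ΣG = 0.1937 → same result.)

I ≈ 0.175 mA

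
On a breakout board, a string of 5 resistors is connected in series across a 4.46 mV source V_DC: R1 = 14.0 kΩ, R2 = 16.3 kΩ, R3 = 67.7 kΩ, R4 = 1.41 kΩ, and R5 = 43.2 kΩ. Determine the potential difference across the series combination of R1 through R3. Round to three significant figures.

V ≈ 3.06 mV

ΣR = 14.0 + 16.3 + 67.7 + 1.41 + 43.2 = 142.6 kΩ.
R_{R1..R3} = 14.0 + 16.3 + 67.7 = 98.00 kΩ.
V = V_DC · R/ΣR = 4.46 × 0.6872 = 3.065 mV.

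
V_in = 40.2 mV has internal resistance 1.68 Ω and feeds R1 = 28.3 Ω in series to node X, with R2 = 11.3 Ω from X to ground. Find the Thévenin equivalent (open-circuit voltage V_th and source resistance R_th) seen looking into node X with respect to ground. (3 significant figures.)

V_th ≈ 11.0 mV, R_th ≈ 8.21 Ω

R1' = 1.68 + 28.3 = 29.98 Ω (source resistance + R1).
Open-circuit (no load on X): V_th = V_in · R2/(R1' + R2) = 40.2 × 11.3/(29.98 + 11.3) = 11.00 mV.
Looking into X with the source shorted: R_th = R1'·R2/(R1'+R2) = 29.98 × 11.3/41.28 = 8.207 Ω.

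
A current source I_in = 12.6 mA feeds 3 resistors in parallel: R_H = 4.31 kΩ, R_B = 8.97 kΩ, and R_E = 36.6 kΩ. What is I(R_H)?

Conductances: ΣG = 1/4.31 + 1/8.97 + 1/36.6 = 0.3708 (1/kΩ).
Current divider: I(R_H) = I_in · G_k/ΣG = 12.6 × (0.2320/0.3708) = 12.6 × 0.6257 = 7.884 mA.

I ≈ 7.88 mA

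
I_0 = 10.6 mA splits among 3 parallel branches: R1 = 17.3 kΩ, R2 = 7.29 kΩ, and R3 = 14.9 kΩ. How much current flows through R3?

I ≈ 2.71 mA

Total conductance ΣG = 1/17.3 + 1/7.29 + 1/14.9 = 0.2621 (units of 1/kΩ).
Current divider: I(R3) = I_0 · G_k/ΣG = 10.6 × (0.06711/0.2621) = 10.6 × 0.2561 = 2.714 mA.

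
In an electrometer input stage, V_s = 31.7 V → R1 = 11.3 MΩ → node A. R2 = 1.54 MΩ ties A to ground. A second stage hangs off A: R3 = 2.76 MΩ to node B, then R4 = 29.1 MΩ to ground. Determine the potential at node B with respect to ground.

Looking into the second stage from A: R3 + R4 = 31.86 MΩ appears in parallel with R2.
R2 ‖ (R3+R4) = 1.469 MΩ.
So V_A = 31.7 × 0.1150 = 3.647 V.
Stage 2 is unloaded, so V_B = V_A · R4/(R3+R4) = 3.647 × 29.1/31.86 = 3.331 V.

V_B ≈ 3.33 V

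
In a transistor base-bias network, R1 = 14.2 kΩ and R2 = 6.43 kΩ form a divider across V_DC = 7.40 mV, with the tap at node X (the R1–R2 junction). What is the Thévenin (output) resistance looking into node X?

Looking into X with the source shorted: R_th = R1·R2/(R1+R2) = 14.20 × 6.43/20.63 = 4.426 kΩ.

R_th ≈ 4.43 kΩ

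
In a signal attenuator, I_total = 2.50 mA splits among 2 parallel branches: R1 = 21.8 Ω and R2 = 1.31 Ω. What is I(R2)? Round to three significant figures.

Two-branch current divider: I_k = I_total · R_other/(R_1 + R_2).
So I = 2.50 × 21.8/23.11 = 2.358 mA.

I ≈ 2.36 mA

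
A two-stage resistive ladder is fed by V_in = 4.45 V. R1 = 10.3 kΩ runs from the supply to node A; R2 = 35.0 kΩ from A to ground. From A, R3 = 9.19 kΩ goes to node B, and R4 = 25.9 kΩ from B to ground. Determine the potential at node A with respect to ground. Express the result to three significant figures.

V_A ≈ 2.80 V

Node A sees R2 in parallel with the series input of stage 2, R3 + R4 = 35.09 kΩ.
R2 ‖ (R3+R4) = 17.52 kΩ.
First divider: V_A = V_in · 17.52/(10.3 + 17.52) = 2.803 V.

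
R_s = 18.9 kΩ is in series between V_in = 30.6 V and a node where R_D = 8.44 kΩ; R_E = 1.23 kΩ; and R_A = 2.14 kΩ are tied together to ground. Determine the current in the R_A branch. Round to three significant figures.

Parallel bank: R_p = 1/(1/8.44 + 1/1.23 + 1/2.14) = 0.7149 kΩ.
V_A = 30.6 × 0.7149/19.61 = 1.115 V.
I(R_A) = V_A / R_A = 1.115/2.14 = 0.5212 mA.

I ≈ 0.521 mA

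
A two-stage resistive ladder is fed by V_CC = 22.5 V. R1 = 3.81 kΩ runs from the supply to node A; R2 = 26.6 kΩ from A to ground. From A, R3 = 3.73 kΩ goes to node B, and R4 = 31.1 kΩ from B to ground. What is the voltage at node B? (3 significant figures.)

V_B ≈ 16.0 V

Looking into the second stage from A: R3 + R4 = 34.83 kΩ appears in parallel with R2.
R2 ‖ (R3+R4) = 15.08 kΩ.
First divider: V_A = V_CC · 15.08/(3.81 + 15.08) = 17.96 V.
Then the unloaded second divider: V_B = V_A × R4/(R3+R4) = 17.96 × 0.8929 = 16.04 V.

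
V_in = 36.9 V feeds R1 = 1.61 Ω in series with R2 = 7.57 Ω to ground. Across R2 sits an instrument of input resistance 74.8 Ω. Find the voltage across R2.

V_out ≈ 29.9 V

The load sits in parallel with R2, giving an effective lower resistance R2' = R2·R_L/(R2+R_L) = 6.874 Ω.
Voltage divider with the loaded lower leg: V_out = 36.9 × 6.874/(1.61 + 6.874) = 36.9 × 0.8102 = 29.90 V.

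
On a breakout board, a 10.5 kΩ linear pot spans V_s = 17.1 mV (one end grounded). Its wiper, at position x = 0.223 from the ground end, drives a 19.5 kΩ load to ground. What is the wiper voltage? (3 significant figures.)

V_out ≈ 3.49 mV

The pot divides into 8.159 kΩ above the wiper and 2.341 kΩ below.
Lower segment in parallel with the load: 2.341 ‖ 19.5 = 2.090 kΩ.
Then V_out = V_s · 2.090/(8.159 + 2.090) = 3.488 mV.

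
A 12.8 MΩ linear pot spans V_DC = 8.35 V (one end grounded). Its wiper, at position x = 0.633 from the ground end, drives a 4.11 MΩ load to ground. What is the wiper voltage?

Split the track: R_lower = x·R_p = 8.102 MΩ, R_upper = (1−x)·R_p = 4.698 MΩ.
(x·R_p) ‖ R_L = 2.727 MΩ.
Then V_out = V_DC · 2.727/(4.698 + 2.727) = 3.067 V.

V_out ≈ 3.07 V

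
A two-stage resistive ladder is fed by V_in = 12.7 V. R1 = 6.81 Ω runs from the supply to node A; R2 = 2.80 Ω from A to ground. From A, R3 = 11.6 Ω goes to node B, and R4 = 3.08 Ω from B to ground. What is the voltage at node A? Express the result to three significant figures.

V_A ≈ 3.26 V

The second stage (R3 + R4 = 14.68 Ω) loads node A in parallel with R2.
Effective lower resistance at A: R2 ‖ 14.68 = 2.351 Ω.
V_A = 12.7 × 2.351/(6.81 + 2.351) = 3.260 V.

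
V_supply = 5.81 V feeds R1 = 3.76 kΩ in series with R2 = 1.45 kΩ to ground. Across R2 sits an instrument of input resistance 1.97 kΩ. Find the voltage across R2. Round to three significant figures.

The load sits in parallel with R2, giving an effective lower resistance R2' = R2·R_L/(R2+R_L) = 0.8352 kΩ.
Then V_out = V_supply · R2'/(R1 + R2') = 5.81 × 0.8352/4.595 = 1.056 V.

V_out ≈ 1.06 V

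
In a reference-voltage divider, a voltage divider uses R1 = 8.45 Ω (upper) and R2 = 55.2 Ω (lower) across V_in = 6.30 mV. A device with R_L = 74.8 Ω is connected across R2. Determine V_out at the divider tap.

V_out ≈ 4.98 mV

The load sits in parallel with R2, giving an effective lower resistance R2' = R2·R_L/(R2+R_L) = 31.76 Ω.
Voltage divider with the loaded lower leg: V_out = 6.30 × 31.76/(8.45 + 31.76) = 6.30 × 0.7899 = 4.976 mV.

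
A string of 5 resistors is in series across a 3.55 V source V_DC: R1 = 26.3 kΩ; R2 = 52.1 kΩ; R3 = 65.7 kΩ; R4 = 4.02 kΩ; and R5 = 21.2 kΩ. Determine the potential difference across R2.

V ≈ 1.09 V

ΣR = 26.3 + 52.1 + 65.7 + 4.02 + 21.2 = 169.3 kΩ.
V = V_DC · R/ΣR = 3.55 × 0.3077 = 1.092 V.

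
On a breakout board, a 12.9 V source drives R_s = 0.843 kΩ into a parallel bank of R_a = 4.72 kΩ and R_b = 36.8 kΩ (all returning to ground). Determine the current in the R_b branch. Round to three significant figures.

Combine the parallel branches: R_p = (1/4.72 + 1/36.8)⁻¹ = 4.183 kΩ.
Node voltage V_A = V_supply · R_p/(R_s + R_p) = 12.9 × 0.8323 = 10.74 V.
Branch current I = V_A/R_b = 10.74/36.8 = 0.2918 mA.

I ≈ 0.292 mA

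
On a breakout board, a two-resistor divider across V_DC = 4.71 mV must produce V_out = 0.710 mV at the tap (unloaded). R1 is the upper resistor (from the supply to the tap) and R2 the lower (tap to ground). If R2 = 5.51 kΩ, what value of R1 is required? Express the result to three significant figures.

R1 ≈ 31.0 kΩ

The divider ratio is R2/(R1+R2) = 0.710/4.71 = 0.1507.
Rearranging, R1 = R2·(1−k)/k = 5.51 × 5.634 = 31.04 kΩ.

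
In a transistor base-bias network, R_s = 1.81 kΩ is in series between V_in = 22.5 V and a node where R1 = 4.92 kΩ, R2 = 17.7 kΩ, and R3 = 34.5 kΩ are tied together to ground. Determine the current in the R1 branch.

I ≈ 3.00 mA

Parallel bank: R_p = 1/(1/4.92 + 1/17.7 + 1/34.5) = 3.463 kΩ.
V_A = 22.5 × 3.463/5.273 = 14.78 V.
Branch current I = V_A/R1 = 14.78/4.92 = 3.004 mA.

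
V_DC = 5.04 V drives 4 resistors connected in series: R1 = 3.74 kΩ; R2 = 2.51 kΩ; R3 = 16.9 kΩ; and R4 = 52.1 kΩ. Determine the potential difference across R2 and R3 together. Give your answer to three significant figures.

Total series resistance ΣR = 3.74 + 2.51 + 16.9 + 52.1 = 75.25 kΩ.
R_{R2..R3} = 2.51 + 16.9 = 19.41 kΩ.
V = V_DC · R/ΣR = 5.04 × 0.2579 = 1.300 V.

V ≈ 1.30 V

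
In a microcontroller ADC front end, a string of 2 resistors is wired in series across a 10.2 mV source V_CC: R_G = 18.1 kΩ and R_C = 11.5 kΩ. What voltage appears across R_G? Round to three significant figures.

V ≈ 6.24 mV

ΣR = 18.1 + 11.5 = 29.60 kΩ.
By the voltage-divider rule, V = 10.2 × 18.10/29.60 = 6.237 mV.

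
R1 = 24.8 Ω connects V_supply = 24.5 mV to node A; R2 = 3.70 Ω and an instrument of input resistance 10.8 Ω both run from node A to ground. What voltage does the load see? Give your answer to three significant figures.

R2 ‖ R_L = (3.70 × 10.8)/(3.70 + 10.8) = 2.756 Ω.
Voltage divider with the loaded lower leg: V_out = 24.5 × 2.756/(24.8 + 2.756) = 24.5 × 0.1000 = 2.450 mV.

V_out ≈ 2.45 mV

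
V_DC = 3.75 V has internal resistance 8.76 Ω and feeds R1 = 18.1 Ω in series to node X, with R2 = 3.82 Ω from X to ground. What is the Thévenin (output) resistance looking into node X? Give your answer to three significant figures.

R1' = 8.76 + 18.1 = 26.86 Ω (source resistance + R1).
With V_DC suppressed (replaced by a short), R_th = R1' ‖ R2 = (26.86 × 3.82)/(26.86 + 3.82) = 3.344 Ω.

R_th ≈ 3.34 Ω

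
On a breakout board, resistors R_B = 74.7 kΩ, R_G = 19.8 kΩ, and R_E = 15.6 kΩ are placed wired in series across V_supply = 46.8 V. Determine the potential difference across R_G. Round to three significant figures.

ΣR = 74.7 + 19.8 + 15.6 = 110.1 kΩ.
V = V_supply · R/ΣR = 46.8 × 0.1798 = 8.416 V.

V ≈ 8.42 V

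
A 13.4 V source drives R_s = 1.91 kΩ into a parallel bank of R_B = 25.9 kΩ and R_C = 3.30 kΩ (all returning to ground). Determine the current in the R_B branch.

Combine the parallel branches: R_p = (1/25.9 + 1/3.30)⁻¹ = 2.927 kΩ.
V_A = 13.4 × 2.927/4.837 = 8.109 V.
I(R_B) = V_A / R_B = 8.109/25.9 = 0.3131 mA.
(Equivalently: I_total = 2.770 mA, then current-divider fraction G_k/ΣG = 0.1130.)

I ≈ 0.313 mA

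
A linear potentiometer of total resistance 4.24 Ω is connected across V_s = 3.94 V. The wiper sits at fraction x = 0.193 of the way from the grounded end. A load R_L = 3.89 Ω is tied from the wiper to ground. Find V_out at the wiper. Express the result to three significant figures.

Split the track: R_lower = x·R_p = 0.8183 Ω, R_upper = (1−x)·R_p = 3.422 Ω.
R_L loads the lower segment: effective lower R = 0.6761 Ω.
Then V_out = V_s · 0.6761/(3.422 + 0.6761) = 0.6501 V.
(Unloaded: V_out = x·V_s = 0.760 V.)

V_out ≈ 0.650 V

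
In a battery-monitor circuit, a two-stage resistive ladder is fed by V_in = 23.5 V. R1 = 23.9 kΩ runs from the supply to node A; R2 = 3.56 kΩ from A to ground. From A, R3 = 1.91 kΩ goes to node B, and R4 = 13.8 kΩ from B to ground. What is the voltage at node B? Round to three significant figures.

Node A sees R2 in parallel with the series input of stage 2, R3 + R4 = 15.71 kΩ.
Effective lower resistance at A: R2 ‖ 15.71 = 2.902 kΩ.
First divider: V_A = V_in · 2.902/(23.9 + 2.902) = 2.545 V.
V_B = V_A × 0.8784 = 2.235 V.

V_B ≈ 2.24 V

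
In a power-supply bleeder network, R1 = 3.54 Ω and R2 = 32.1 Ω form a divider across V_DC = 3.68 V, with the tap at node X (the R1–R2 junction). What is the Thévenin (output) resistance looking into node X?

Zeroing V_DC shorts the top of R1 to ground, so R_th = R1 ‖ R2 = 3.188 Ω.

R_th ≈ 3.19 Ω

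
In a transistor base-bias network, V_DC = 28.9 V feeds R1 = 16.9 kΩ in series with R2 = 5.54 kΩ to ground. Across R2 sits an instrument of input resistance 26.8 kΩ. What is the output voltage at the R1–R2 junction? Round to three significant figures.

The load sits in parallel with R2, giving an effective lower resistance R2' = R2·R_L/(R2+R_L) = 4.591 kΩ.
Voltage divider with the loaded lower leg: V_out = 28.9 × 4.591/(16.9 + 4.591) = 28.9 × 0.2136 = 6.174 V.

V_out ≈ 6.17 V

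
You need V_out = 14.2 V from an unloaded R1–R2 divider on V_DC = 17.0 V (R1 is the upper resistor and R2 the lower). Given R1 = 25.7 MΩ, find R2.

R2 ≈ 130 MΩ

Required fraction k = V_out/V_DC = 0.8353.
So R2 = R1 · V_out/(V_DC − V_out) = 25.7 × 14.2/(17.0 − 14.2) = 25.7 × 5.071 = 130.3 MΩ.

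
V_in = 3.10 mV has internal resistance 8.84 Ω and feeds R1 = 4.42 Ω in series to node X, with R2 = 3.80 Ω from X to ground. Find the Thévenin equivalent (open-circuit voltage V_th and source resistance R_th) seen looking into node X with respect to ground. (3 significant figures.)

R1' = 8.84 + 4.42 = 13.26 Ω (source resistance + R1).
Open-circuit (no load on X): V_th = V_in · R2/(R1' + R2) = 3.10 × 3.80/(13.26 + 3.80) = 0.6905 mV.
With V_in suppressed (replaced by a short), R_th = R1' ‖ R2 = (13.26 × 3.80)/(13.26 + 3.80) = 2.954 Ω.

V_th ≈ 0.691 mV, R_th ≈ 2.95 Ω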